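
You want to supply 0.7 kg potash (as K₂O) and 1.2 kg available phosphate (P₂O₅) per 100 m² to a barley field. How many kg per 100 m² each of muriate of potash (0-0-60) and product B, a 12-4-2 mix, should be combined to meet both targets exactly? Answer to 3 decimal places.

Per-100 m² balance (a = muriate of potash, b = product B):
K₂O: 0.6·a + 0.02·b = 0.7
P₂O₅: 0·a + 0.04·b = 1.2
Solving simultaneously: a = 0.166667, b = 30.

0.167 kg muriate of potash, 30.000 kg product B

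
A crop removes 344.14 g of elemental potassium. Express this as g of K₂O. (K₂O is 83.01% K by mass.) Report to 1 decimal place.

414.6 g K₂O

K₂O = 344.14 / 0.8301 = 414.577 g.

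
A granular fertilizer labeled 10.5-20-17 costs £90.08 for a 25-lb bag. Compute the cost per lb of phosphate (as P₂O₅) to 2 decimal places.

£18.02 per lb P₂O₅

P₂O₅ in bag = 25 × 20% = 5 lb.
Cost per lb P₂O₅ = £90.08 / 5 = £18.0160.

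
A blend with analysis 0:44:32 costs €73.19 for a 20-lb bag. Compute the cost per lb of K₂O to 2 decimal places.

€11.44 per lb K₂O

K₂O in bag = 20 × 32% = 6.4 lb.
Cost per lb K₂O = €73.19 / 6.4 = €11.4359.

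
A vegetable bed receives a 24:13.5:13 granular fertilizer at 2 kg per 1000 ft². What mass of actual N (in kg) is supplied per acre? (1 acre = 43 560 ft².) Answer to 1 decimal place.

nitrogen per 1000 ft² = 2 × 24% = 0.48 kg.
Convert to per acre: 0.48 × 43.56 = 20.9088 kg.

20.9 kg N per acre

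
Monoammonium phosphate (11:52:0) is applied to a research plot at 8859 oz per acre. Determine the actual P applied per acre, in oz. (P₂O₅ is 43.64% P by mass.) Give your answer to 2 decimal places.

P₂O₅ per acre = 8859 × 52% = 4606.68 oz.
Elemental P = 4606.68 × 0.4364 = 2010.355 oz per acre.

2010.36 oz P per acre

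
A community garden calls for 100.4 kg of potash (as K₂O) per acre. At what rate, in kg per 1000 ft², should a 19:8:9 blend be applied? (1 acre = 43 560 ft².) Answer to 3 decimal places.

25.610 kg of product per thousand sq ft

Product per acre = 100.4 / 9% = 1115.56 kg.
Convert to per 1000 ft²: 1115.56 × 0.0229568 = 25.6096 kg.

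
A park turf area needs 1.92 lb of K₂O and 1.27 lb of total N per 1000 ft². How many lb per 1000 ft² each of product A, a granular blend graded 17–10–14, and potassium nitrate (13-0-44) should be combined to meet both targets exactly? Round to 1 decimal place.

5.5 lb product A, 2.6 lb potassium nitrate

With a, b = lb per 1000 ft² of product A and potassium nitrate:
K₂O: 0.14·a + 0.44·b = 1.92
N: 0.17·a + 0.13·b = 1.27
Eliminate a: (row1) − 0.14/0.17·(row2) → 0.332941·b = 0.874118, so b = 2.62544.
Back-substitute: a = (1.92 − 0.44·2.62544) / 0.14 = 5.4629.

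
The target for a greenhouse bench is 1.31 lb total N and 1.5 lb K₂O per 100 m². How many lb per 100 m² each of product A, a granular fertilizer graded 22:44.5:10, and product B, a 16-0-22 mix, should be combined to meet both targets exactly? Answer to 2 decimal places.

1.49 lb product A, 6.14 lb product B

Let a = lb of product A, b = lb of product B (per 100 m²).
N: 0.22·a + 0.16·b = 1.31
K₂O: 0.1·a + 0.22·b = 1.5
Solving simultaneously: a = 1.48765, b = 6.14198.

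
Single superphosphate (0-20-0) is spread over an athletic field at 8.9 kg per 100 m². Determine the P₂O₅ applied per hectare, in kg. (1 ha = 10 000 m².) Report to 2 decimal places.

P₂O₅ per 100 m² = 8.9 × 20% = 1.78 kg.
Convert to per hectare: 1.78 × 100 = 178 kg.

178.00 kg P₂O₅ per hectare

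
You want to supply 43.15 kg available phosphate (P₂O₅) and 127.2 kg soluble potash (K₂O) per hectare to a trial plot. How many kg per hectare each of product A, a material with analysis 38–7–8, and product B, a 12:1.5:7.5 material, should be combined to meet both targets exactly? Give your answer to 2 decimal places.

Let a = kg of product A, b = kg of product B (per hectare).
P₂O₅: 0.07·a + 0.015·b = 43.15
K₂O: 0.08·a + 0.075·b = 127.2
From row1: a = (43.15 − 0.015·b) / 0.07.
Into row2: 0.08·(43.15 − 0.015·b)/0.07 + 0.075·b = 127.2 → b = 1346.173, a = 327.963.

327.96 kg product A, 1346.17 kg product B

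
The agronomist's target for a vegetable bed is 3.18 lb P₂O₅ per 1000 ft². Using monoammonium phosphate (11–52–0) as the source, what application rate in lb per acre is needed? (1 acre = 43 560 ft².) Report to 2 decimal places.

266.39 lb of product per acre

Product per 1000 ft² = 3.18 / 52% = 6.11538 lb.
Convert to per acre: 6.11538 × 43.56 = 266.386 lb.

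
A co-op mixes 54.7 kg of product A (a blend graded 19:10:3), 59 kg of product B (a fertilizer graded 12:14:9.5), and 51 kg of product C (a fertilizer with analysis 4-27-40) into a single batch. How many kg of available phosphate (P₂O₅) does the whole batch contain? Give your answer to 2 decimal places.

P₂O₅ mass = 10%×54.7 + 14%×59 + 27%×51 = 27.5 kg.

27.50 kg P₂O₅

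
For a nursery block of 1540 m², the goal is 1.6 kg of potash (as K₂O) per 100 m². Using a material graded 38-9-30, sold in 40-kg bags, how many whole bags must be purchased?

3 bags

Product per 100 m² = 1.6 / 30% = 5.33333 kg.
Total product = 5.33333 × 1540 / 100 = 82.1333 kg.
Bags = ⌈82.1333 / 40⌉ = 3.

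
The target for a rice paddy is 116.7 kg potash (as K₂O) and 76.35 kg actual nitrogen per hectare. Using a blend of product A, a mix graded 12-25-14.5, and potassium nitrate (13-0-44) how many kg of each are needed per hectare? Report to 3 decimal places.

Let a = kg of product A, b = kg of potassium nitrate (per hectare).
K₂O: 0.145·a + 0.44·b = 116.7
N: 0.12·a + 0.13·b = 76.35
From row1: a = (116.7 − 0.44·b) / 0.145.
Into row2: 0.12·(116.7 − 0.44·b)/0.145 + 0.13·b = 76.35 → b = 86.3991, a = 542.65096.

542.651 kg product A, 86.399 kg potassium nitrate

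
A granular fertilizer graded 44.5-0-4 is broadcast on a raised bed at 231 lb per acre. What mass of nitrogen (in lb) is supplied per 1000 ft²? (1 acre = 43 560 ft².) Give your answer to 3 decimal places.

nitrogen per acre = 231 × 44.5% = 102.795 lb.
Convert to per 1000 ft²: 102.795 × 0.0229568 = 2.35985 lb.

2.360 lb N per thousand sq ft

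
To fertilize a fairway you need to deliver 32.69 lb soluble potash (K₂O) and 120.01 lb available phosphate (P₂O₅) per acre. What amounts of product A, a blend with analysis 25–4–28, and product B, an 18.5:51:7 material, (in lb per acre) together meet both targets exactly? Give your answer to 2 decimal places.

Per-acre balance (a = product A, b = product B):
K₂O: 0.28·a + 0.07·b = 32.69
P₂O₅: 0.04·a + 0.51·b = 120.01
Eliminate a: (row1) − 0.28/0.04·(row2) → -3.5·b = -807.38, so b = 230.68.
Back-substitute: a = (32.69 − 0.07·230.68) / 0.28 = 59.08.

59.08 lb product A, 230.68 lb product B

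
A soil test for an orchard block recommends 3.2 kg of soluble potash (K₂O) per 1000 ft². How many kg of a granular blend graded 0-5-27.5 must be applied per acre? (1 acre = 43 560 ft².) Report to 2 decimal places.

506.88 kg of product per acre

Product per 1000 ft² = 3.2 / 27.5% = 11.6364 kg.
Convert to per acre: 11.6364 × 43.56 = 506.88 kg.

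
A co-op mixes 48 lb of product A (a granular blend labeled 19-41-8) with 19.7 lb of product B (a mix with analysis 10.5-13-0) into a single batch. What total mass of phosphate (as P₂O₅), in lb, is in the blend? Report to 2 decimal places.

22.24 lb P₂O₅

P₂O₅ mass = 41%×48 + 13%×19.7 = 22.241 lb.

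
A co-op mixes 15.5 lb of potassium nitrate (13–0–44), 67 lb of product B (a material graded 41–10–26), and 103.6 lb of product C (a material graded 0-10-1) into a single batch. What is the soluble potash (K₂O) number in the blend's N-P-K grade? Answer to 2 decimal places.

13.58% K₂O

Total mass = 15.5 + 67 + 103.6 = 186.1 lb.
K₂O mass = 44%×15.5 + 26%×67 + 1%×103.6 = 25.276 lb.
% K₂O = 25.276 / 186.1 = 13.5819%.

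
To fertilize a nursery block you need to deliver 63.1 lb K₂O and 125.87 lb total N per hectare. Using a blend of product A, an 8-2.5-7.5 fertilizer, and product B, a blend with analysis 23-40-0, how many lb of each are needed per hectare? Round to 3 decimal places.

841.333 lb product A, 254.623 lb product B

Per-hectare balance (a = product A, b = product B):
K₂O: 0.075·a + 0·b = 63.1
N: 0.08·a + 0.23·b = 125.87
Solving simultaneously: a = 841.3333, b = 254.6232.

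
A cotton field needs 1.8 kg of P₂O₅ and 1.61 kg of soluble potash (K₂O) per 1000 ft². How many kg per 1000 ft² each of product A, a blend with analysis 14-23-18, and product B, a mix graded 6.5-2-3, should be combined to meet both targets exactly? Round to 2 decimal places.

6.61 kg product A, 14.03 kg product B

Let a = kg of product A, b = kg of product B (per 1000 ft²).
P₂O₅: 0.23·a + 0.02·b = 1.8
K₂O: 0.18·a + 0.03·b = 1.61
Solving simultaneously: a = 6.60606, b = 14.0303.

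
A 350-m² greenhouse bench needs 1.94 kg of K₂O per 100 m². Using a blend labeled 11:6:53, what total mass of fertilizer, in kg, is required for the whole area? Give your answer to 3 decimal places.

12.811 kg

Product per 100 m² = 1.94 / 53% = 3.66038 kg.
Total product = 3.66038 × 350 / 100 = 12.8113 kg.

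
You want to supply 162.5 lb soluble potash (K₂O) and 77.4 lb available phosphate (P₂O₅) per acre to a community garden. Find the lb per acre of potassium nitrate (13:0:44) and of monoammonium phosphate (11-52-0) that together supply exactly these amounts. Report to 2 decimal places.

369.32 lb potassium nitrate, 148.85 lb monoammonium phosphate

With a, b = lb per acre of potassium nitrate and monoammonium phosphate:
K₂O: 0.44·a + 0·b = 162.5
P₂O₅: 0·a + 0.52·b = 77.4
Solving simultaneously: a = 369.318, b = 148.846.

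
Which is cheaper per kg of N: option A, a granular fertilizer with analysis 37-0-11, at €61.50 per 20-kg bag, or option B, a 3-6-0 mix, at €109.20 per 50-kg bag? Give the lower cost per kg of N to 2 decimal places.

€8.31 per kg N (option A)

option A: N per bag = 20 × 37% = 7.4 kg; cost = 61.50 / 7.4 = €8.3108/kg N.
option B: N per bag = 50 × 3% = 1.5 kg; cost = 109.20 / 1.5 = €72.8000/kg N.
option A is cheaper.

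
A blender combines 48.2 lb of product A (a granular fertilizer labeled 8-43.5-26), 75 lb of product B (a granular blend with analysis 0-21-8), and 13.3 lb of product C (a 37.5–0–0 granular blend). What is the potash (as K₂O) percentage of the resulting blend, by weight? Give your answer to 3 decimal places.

Total mass = 48.2 + 75 + 13.3 = 136.5 lb.
K₂O mass = 26%×48.2 + 8%×75 + 0%×13.3 = 18.532 lb.
% K₂O = 18.532 / 136.5 = 13.5766%.

13.577% K₂O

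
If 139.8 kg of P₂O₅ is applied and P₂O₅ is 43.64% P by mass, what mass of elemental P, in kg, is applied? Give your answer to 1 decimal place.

61.0 kg P

P = 139.8 × 0.4364 = 61.0087 kg.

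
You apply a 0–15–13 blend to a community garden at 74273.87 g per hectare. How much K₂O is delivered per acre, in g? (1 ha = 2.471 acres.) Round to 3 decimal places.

3907.569 g K₂O per acre

K₂O per hectare = 74273.87 × 13% = 9655.6 g.
Convert to per acre: 9655.6 × 0.404694 = 3907.56904 g.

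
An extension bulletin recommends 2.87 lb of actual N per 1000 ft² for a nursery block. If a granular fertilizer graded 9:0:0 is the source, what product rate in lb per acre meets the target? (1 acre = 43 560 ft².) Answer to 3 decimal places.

1389.080 lb of product per acre

Product per 1000 ft² = 2.87 / 9% = 31.8889 lb.
Convert to per acre: 31.8889 × 43.56 = 1389.08 lb.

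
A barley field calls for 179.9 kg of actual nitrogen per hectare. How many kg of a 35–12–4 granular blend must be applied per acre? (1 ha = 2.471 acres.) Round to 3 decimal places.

208.013 kg of product per acre

Product per hectare = 179.9 / 35% = 514 kg.
Convert to per acre: 514 × 0.404694 = 208.01295 kg.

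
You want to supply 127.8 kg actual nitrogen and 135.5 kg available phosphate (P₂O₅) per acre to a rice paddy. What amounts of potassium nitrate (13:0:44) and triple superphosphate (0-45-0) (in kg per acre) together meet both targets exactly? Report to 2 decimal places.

Per-acre balance (a = potassium nitrate, b = triple superphosphate):
N: 0.13·a + 0·b = 127.8
P₂O₅: 0·a + 0.45·b = 135.5
Solving simultaneously: a = 983.077, b = 301.111.

983.08 kg potassium nitrate, 301.11 kg triple superphosphate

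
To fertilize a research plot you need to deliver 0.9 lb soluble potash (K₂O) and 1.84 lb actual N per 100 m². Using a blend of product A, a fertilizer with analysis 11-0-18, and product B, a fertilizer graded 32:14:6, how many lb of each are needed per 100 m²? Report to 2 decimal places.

3.48 lb product A, 4.55 lb product B

Let a = lb of product A, b = lb of product B (per 100 m²).
K₂O: 0.18·a + 0.06·b = 0.9
N: 0.11·a + 0.32·b = 1.84
From row1: a = (0.9 − 0.06·b) / 0.18.
Into row2: 0.11·(0.9 − 0.06·b)/0.18 + 0.32·b = 1.84 → b = 4.55294, a = 3.48235.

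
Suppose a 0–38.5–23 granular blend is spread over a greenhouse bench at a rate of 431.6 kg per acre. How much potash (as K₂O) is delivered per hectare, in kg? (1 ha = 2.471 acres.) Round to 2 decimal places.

K₂O per acre = 431.6 × 23% = 99.268 kg.
Convert to per hectare: 99.268 × 2.471 = 245.291 kg.

245.29 kg K₂O per hectare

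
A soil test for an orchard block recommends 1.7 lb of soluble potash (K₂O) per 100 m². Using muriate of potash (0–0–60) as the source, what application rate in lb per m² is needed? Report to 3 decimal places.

Product per 100 m² = 1.7 / 60% = 2.83333 lb.
Convert to per m²: 2.83333 × 0.01 = 0.0283333 lb.

0.028 lb of product per sq m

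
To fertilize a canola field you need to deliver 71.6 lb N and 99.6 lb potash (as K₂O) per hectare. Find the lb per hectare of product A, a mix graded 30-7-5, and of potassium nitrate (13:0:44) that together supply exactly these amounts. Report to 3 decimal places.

147.857 lb product A, 209.562 lb potassium nitrate

Per-hectare balance (a = product A, b = potassium nitrate):
N: 0.3·a + 0.13·b = 71.6
K₂O: 0.05·a + 0.44·b = 99.6
Eliminate b: (row1) − 0.13/0.44·(row2) → 0.285227·a = 42.1727, so a = 147.8566.
Then b = (99.6 − 0.05·147.8566) / 0.44 = 209.5618.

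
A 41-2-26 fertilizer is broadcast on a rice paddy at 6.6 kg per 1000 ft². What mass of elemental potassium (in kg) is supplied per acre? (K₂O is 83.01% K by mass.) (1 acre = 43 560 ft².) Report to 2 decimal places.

K₂O per 1000 ft² = 6.6 × 26% = 1.716 kg.
Elemental K = 1.716 × 0.8301 = 1.42445 kg per 1000 ft².
Convert to per acre: 1.42445 × 43.56 = 62.0491 kg.

62.05 kg K per acre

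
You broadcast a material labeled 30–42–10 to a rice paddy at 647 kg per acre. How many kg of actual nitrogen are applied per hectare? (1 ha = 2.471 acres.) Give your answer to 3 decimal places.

nitrogen per acre = 647 × 30% = 194.1 kg.
Convert to per hectare: 194.1 × 2.471 = 479.6211 kg.

479.621 kg N per hectare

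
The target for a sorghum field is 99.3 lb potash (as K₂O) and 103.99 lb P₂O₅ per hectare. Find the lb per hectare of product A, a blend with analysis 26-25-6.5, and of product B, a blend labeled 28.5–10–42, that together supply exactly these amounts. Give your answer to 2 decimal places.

Let a = lb of product A, b = lb of product B (per hectare).
K₂O: 0.065·a + 0.42·b = 99.3
P₂O₅: 0.25·a + 0.1·b = 103.99
Eliminate b: (row1) − 0.42/0.1·(row2) → -0.985·a = -337.458, so a = 342.597.
Then b = (103.99 − 0.25·342.597) / 0.1 = 183.408.

342.60 lb product A, 183.41 lb product B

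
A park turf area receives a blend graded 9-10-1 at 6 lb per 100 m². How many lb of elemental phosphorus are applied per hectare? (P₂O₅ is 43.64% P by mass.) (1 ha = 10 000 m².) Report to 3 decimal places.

P₂O₅ per 100 m² = 6 × 10% = 0.6 lb.
Elemental P = 0.6 × 0.4364 = 0.26184 lb per 100 m².
Convert to per hectare: 0.26184 × 100 = 26.184 lb.

26.184 lb P per hectare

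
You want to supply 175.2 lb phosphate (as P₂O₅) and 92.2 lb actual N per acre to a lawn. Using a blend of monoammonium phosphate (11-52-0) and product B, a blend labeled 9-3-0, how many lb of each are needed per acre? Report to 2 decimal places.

298.90 lb monoammonium phosphate, 659.13 lb product B

Let a = lb of monoammonium phosphate, b = lb of product B (per acre).
P₂O₅: 0.52·a + 0.03·b = 175.2
N: 0.11·a + 0.09·b = 92.2
Eliminate b: (row1) − 0.03/0.09·(row2) → 0.483333·a = 144.467, so a = 298.897.
Then b = (92.2 − 0.11·298.897) / 0.09 = 659.126.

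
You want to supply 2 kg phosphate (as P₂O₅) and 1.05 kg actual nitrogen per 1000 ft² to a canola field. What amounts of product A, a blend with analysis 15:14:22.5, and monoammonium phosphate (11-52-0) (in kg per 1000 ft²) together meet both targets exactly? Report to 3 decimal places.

5.208 kg product A, 2.444 kg monoammonium phosphate

Let a = kg of product A, b = kg of monoammonium phosphate (per 1000 ft²).
P₂O₅: 0.14·a + 0.52·b = 2
N: 0.15·a + 0.11·b = 1.05
Solving simultaneously: a = 5.20767, b = 2.44409.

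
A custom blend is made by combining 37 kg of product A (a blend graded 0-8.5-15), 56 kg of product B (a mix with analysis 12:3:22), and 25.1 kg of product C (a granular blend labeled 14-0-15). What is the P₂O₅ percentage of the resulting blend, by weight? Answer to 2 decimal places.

Total mass = 37 + 56 + 25.1 = 118.1 kg.
P₂O₅ mass = 8.5%×37 + 3%×56 + 0%×25.1 = 4.825 kg.
% P₂O₅ = 4.825 / 118.1 = 4.08552%.

4.09% P₂O₅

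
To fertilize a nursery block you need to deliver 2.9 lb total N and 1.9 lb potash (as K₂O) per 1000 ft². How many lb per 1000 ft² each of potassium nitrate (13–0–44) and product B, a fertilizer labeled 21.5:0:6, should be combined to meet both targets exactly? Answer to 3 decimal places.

With a, b = lb per 1000 ft² of potassium nitrate and product B:
N: 0.13·a + 0.215·b = 2.9
K₂O: 0.44·a + 0.06·b = 1.9
From row1: a = (2.9 − 0.215·b) / 0.13.
Into row2: 0.44·(2.9 − 0.215·b)/0.13 + 0.06·b = 1.9 → b = 11.8548, a = 2.70161.

2.702 lb potassium nitrate, 11.855 lb product B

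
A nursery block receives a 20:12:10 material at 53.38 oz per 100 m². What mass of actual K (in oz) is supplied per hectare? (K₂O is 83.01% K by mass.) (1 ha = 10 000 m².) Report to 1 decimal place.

443.1 oz K per hectare

K₂O per 100 m² = 53.38 × 10% = 5.338 oz.
Elemental K = 5.338 × 0.8301 = 4.43107 oz per 100 m².
Convert to per hectare: 4.43107 × 100 = 443.107 oz.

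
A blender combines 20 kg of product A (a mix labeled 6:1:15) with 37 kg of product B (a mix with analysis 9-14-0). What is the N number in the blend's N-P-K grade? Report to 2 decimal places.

7.95% N

Total mass = 20 + 37 = 57 kg.
N mass = 6%×20 + 9%×37 = 4.53 kg.
% N = 4.53 / 57 = 7.94737%.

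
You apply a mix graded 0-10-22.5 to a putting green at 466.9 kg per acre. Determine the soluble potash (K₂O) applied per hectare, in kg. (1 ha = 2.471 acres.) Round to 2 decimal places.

259.58 kg K₂O per hectare

K₂O per acre = 466.9 × 22.5% = 105.052 kg.
Convert to per hectare: 105.052 × 2.471 = 259.5847 kg.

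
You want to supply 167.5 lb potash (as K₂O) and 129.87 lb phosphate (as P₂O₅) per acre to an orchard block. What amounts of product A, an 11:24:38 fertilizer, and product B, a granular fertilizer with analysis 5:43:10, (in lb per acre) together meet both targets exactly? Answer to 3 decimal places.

423.515 lb product A, 65.643 lb product B

Per-acre balance (a = product A, b = product B):
K₂O: 0.38·a + 0.1·b = 167.5
P₂O₅: 0.24·a + 0.43·b = 129.87
Solving simultaneously: a = 423.5151, b = 65.6428.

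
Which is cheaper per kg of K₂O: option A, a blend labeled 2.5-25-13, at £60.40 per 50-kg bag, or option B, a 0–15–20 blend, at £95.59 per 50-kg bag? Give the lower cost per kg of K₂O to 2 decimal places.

option A: K₂O per bag = 50 × 13% = 6.5 kg; cost = 60.40 / 6.5 = £9.2923/kg K₂O.
option B: K₂O per bag = 50 × 20% = 10 kg; cost = 95.59 / 10 = £9.5590/kg K₂O.
option A is cheaper.

£9.29 per kg K₂O (option A)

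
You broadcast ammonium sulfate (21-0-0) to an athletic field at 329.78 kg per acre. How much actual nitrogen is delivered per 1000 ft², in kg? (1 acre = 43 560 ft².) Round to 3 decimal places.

nitrogen per acre = 329.78 × 21% = 69.2538 kg.
Convert to per 1000 ft²: 69.2538 × 0.0229568 = 1.58985 kg.

1.590 kg N per thousand sq ft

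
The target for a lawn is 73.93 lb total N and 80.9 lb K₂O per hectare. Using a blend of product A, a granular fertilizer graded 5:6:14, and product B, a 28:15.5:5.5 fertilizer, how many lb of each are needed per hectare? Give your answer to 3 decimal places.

Per-hectare balance (a = product A, b = product B):
N: 0.05·a + 0.28·b = 73.93
K₂O: 0.14·a + 0.055·b = 80.9
Eliminate b: (row1) − 0.28/0.055·(row2) → -0.662727·a = -337.925, so a = 509.8999.
Then b = (80.9 − 0.14·509.8999) / 0.055 = 172.9822.

509.900 lb product A, 172.982 lb product B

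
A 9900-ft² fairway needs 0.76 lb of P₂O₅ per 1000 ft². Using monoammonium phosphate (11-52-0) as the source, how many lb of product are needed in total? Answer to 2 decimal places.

Product per 1000 ft² = 0.76 / 52% = 1.46154 lb.
Total product = 1.46154 × 9900 / 1000 = 14.4692 lb.

14.47 lb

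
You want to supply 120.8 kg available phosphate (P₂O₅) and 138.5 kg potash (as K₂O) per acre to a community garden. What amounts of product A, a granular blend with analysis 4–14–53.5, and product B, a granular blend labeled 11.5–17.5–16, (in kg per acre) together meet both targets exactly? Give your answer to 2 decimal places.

68.93 kg product A, 635.14 kg product B

Per-acre balance (a = product A, b = product B):
P₂O₅: 0.14·a + 0.175·b = 120.8
K₂O: 0.535·a + 0.16·b = 138.5
Solving simultaneously: a = 68.9294, b = 635.142.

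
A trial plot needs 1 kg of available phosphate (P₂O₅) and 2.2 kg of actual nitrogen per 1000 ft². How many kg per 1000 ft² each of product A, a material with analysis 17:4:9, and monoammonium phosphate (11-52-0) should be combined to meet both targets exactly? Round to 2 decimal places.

Per-1000 ft² balance (a = product A, b = monoammonium phosphate):
P₂O₅: 0.04·a + 0.52·b = 1
N: 0.17·a + 0.11·b = 2.2
Solving simultaneously: a = 12.3095, b = 0.97619.

12.31 kg product A, 0.98 kg monoammonium phosphate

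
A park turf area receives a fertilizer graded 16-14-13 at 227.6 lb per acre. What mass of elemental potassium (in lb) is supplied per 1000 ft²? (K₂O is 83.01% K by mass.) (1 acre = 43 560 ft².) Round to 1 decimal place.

K₂O per acre = 227.6 × 13% = 29.588 lb.
Elemental K = 29.588 × 0.8301 = 24.561 lb per acre.
Convert to per 1000 ft²: 24.561 × 0.0229568 = 0.563843 lb.

0.6 lb K per thousand sq ft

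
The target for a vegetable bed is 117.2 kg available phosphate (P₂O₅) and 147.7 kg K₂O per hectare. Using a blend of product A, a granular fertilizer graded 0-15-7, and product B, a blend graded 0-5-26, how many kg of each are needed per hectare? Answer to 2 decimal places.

650.34 kg product A, 392.99 kg product B

With a, b = kg per hectare of product A and product B:
P₂O₅: 0.15·a + 0.05·b = 117.2
K₂O: 0.07·a + 0.26·b = 147.7
Eliminate a: (row1) − 0.15/0.07·(row2) → -0.507143·b = -199.3, so b = 392.986.
Back-substitute: a = (117.2 − 0.05·392.986) / 0.15 = 650.338.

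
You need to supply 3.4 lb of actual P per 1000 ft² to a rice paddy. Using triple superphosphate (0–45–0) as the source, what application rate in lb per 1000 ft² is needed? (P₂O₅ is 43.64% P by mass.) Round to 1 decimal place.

As P₂O₅: 3.4 / 0.4364 = 7.79102 lb per 1000 ft².
Product per 1000 ft² = 7.79102 / 45% = 17.3134 lb.

17.3 lb of product per thousand sq ft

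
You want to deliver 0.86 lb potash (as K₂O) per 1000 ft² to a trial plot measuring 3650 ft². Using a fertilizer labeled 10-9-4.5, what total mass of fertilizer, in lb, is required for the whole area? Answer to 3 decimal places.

69.756 lb

Product per 1000 ft² = 0.86 / 4.5% = 19.1111 lb.
Total product = 19.1111 × 3650 / 1000 = 69.7556 lb.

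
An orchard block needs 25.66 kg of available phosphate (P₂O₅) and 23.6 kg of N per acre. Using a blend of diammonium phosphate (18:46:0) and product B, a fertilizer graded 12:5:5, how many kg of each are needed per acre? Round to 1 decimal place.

41.1 kg diammonium phosphate, 135.0 kg product B

Let a = kg of diammonium phosphate, b = kg of product B (per acre).
P₂O₅: 0.46·a + 0.05·b = 25.66
N: 0.18·a + 0.12·b = 23.6
Solving simultaneously: a = 41.1082, b = 135.004.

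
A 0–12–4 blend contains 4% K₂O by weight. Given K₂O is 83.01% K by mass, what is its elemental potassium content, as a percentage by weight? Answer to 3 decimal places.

3.320% K

%K = 4 × 0.8301 = 3.3204%.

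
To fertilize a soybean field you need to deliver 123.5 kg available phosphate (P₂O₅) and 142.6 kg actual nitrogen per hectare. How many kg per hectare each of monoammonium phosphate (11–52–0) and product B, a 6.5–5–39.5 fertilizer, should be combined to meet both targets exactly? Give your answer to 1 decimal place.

31.7 kg monoammonium phosphate, 2140.2 kg product B

Let a = kg of monoammonium phosphate, b = kg of product B (per hectare).
P₂O₅: 0.52·a + 0.05·b = 123.5
N: 0.11·a + 0.065·b = 142.6
Eliminate a: (row1) − 0.52/0.11·(row2) → -0.257273·b = -550.609, so b = 2140.18.
Back-substitute: a = (123.5 − 0.05·2140.18) / 0.52 = 31.7138.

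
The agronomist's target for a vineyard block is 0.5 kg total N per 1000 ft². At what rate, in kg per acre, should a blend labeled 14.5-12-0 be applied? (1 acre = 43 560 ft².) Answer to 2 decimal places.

150.21 kg of product per acre

Product per 1000 ft² = 0.5 / 14.5% = 3.44828 kg.
Convert to per acre: 3.44828 × 43.56 = 150.207 kg.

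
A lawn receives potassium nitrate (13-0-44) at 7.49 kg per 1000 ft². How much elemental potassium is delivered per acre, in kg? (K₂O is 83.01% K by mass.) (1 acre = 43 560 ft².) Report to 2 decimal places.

119.17 kg K per acre

K₂O per 1000 ft² = 7.49 × 44% = 3.2956 kg.
Elemental K = 3.2956 × 0.8301 = 2.73568 kg per 1000 ft².
Convert to per acre: 2.73568 × 43.56 = 119.166 kg.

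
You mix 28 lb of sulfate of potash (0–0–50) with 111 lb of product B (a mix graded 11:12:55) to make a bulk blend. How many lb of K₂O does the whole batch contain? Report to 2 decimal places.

K₂O mass = 50%×28 + 55%×111 = 75.05 lb.

75.05 lb K₂O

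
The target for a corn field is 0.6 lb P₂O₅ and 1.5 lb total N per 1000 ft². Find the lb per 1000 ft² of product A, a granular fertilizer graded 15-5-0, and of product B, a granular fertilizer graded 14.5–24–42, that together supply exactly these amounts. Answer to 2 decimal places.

Per-1000 ft² balance (a = product A, b = product B):
P₂O₅: 0.05·a + 0.24·b = 0.6
N: 0.15·a + 0.145·b = 1.5
Eliminate b: (row1) − 0.24/0.145·(row2) → -0.198276·a = -1.88276, so a = 9.49565.
Then b = (1.5 − 0.15·9.49565) / 0.145 = 0.521739.

9.50 lb product A, 0.52 lb product B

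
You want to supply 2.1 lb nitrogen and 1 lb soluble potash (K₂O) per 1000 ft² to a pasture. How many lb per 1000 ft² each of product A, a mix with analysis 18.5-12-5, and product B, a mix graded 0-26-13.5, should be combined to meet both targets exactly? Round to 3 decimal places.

11.351 lb product A, 3.203 lb product B

Let a = lb of product A, b = lb of product B (per 1000 ft²).
N: 0.185·a + 0·b = 2.1
K₂O: 0.05·a + 0.135·b = 1
Eliminate b: (row1) − 0/0.135·(row2) → 0.185·a = 2.1, so a = 11.3514.
Then b = (1 − 0.05·11.3514) / 0.135 = 3.2032.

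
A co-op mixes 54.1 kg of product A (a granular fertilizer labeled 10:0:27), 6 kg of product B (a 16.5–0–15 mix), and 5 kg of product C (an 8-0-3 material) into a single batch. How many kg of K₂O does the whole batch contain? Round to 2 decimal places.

K₂O mass = 27%×54.1 + 15%×6 + 3%×5 = 15.657 kg.

15.66 kg K₂O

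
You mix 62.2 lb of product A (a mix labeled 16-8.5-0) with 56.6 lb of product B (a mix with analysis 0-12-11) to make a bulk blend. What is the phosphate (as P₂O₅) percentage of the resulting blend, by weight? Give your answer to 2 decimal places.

10.17% P₂O₅

Total mass = 62.2 + 56.6 = 118.8 lb.
P₂O₅ mass = 8.5%×62.2 + 12%×56.6 = 12.079 lb.
% P₂O₅ = 12.079 / 118.8 = 10.1675%.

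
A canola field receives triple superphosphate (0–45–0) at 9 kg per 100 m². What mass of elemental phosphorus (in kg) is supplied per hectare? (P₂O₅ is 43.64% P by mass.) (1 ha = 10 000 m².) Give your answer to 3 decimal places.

176.742 kg P per hectare

P₂O₅ per 100 m² = 9 × 45% = 4.05 kg.
Elemental P = 4.05 × 0.4364 = 1.76742 kg per 100 m².
Convert to per hectare: 1.76742 × 100 = 176.742 kg.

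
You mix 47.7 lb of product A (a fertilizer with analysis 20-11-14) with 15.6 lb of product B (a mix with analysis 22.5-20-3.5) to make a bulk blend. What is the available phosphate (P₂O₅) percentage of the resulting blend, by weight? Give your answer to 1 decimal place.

Total mass = 47.7 + 15.6 = 63.3 lb.
P₂O₅ mass = 11%×47.7 + 20%×15.6 = 8.367 lb.
% P₂O₅ = 8.367 / 63.3 = 13.218%.

13.2% P₂O₅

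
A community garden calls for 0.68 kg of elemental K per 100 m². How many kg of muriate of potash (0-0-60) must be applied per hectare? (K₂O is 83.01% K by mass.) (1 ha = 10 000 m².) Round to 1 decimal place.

As K₂O: 0.68 / 0.8301 = 0.819178 kg per 100 m².
Product per 100 m² = 0.819178 / 60% = 1.3653 kg.
Convert to per hectare: 1.3653 × 100 = 136.53 kg.

136.5 kg of product per hectare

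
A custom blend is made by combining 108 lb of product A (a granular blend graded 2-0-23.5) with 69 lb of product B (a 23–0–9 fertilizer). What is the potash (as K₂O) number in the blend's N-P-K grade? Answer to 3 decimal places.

17.847% K₂O

Total mass = 108 + 69 = 177 lb.
K₂O mass = 23.5%×108 + 9%×69 = 31.59 lb.
% K₂O = 31.59 / 177 = 17.84746%.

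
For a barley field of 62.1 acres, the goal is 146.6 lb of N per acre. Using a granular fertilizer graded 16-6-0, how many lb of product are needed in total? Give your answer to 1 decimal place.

Product per acre = 146.6 / 16% = 916.25 lb.
Total product = 916.25 × 62.1 = 56899.12 lb.

56899.1 lb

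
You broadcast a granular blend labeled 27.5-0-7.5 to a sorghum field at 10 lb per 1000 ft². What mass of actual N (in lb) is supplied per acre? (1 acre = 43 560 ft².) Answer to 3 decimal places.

119.790 lb N per acre

nitrogen per 1000 ft² = 10 × 27.5% = 2.75 lb.
Convert to per acre: 2.75 × 43.56 = 119.79 lb.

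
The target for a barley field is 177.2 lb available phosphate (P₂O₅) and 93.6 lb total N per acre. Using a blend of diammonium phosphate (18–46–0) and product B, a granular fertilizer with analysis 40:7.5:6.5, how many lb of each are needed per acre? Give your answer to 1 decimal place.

374.5 lb diammonium phosphate, 65.5 lb product B

With a, b = lb per acre of diammonium phosphate and product B:
P₂O₅: 0.46·a + 0.075·b = 177.2
N: 0.18·a + 0.4·b = 93.6
Eliminate b: (row1) − 0.075/0.4·(row2) → 0.42625·a = 159.65, so a = 374.545.
Then b = (93.6 − 0.18·374.545) / 0.4 = 65.4545.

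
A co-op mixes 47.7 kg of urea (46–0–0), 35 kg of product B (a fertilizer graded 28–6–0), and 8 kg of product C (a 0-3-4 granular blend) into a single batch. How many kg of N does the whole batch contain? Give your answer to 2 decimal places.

N mass = 46%×47.7 + 28%×35 + 0%×8 = 31.742 kg.

31.74 kg N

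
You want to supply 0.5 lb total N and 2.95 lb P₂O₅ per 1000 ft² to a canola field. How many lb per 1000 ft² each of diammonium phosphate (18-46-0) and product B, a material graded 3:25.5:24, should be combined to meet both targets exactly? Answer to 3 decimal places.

Let a = lb of diammonium phosphate, b = lb of product B (per 1000 ft²).
N: 0.18·a + 0.03·b = 0.5
P₂O₅: 0.46·a + 0.255·b = 2.95
From row1: a = (0.5 − 0.03·b) / 0.18.
Into row2: 0.46·(0.5 − 0.03·b)/0.18 + 0.255·b = 2.95 → b = 9.37695, a = 1.21495.

1.215 lb diammonium phosphate, 9.377 lb product B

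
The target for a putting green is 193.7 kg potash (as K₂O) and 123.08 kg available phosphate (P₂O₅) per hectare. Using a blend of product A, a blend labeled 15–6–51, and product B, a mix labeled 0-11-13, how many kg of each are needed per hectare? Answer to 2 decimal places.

109.87 kg product A, 1058.98 kg product B

Per-hectare balance (a = product A, b = product B):
K₂O: 0.51·a + 0.13·b = 193.7
P₂O₅: 0.06·a + 0.11·b = 123.08
Solving simultaneously: a = 109.867, b = 1058.981.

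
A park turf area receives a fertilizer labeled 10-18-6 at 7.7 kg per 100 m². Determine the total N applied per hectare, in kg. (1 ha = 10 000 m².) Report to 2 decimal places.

77.00 kg N per hectare

nitrogen per 100 m² = 7.7 × 10% = 0.77 kg.
Convert to per hectare: 0.77 × 100 = 77 kg.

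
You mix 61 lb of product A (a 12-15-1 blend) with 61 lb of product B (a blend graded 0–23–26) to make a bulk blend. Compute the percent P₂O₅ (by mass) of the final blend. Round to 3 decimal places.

Total mass = 61 + 61 = 122 lb.
P₂O₅ mass = 15%×61 + 23%×61 = 23.18 lb.
% P₂O₅ = 23.18 / 122 = 19%.

19.000% P₂O₅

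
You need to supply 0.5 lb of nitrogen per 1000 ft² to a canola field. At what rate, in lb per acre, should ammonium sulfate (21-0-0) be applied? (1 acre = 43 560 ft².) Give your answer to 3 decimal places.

103.714 lb of product per acre

Product per 1000 ft² = 0.5 / 21% = 2.38095 lb.
Convert to per acre: 2.38095 × 43.56 = 103.7143 lb.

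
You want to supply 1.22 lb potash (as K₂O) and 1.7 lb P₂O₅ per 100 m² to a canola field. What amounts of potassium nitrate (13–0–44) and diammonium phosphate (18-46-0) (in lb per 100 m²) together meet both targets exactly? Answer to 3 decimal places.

With a, b = lb per 100 m² of potassium nitrate and diammonium phosphate:
K₂O: 0.44·a + 0·b = 1.22
P₂O₅: 0·a + 0.46·b = 1.7
Solving simultaneously: a = 2.77273, b = 3.69565.

2.773 lb potassium nitrate, 3.696 lb diammonium phosphate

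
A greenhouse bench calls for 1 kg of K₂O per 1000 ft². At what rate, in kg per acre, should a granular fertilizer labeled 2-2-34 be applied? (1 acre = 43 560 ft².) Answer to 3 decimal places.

128.118 kg of product per acre

Product per 1000 ft² = 1 / 34% = 2.94118 kg.
Convert to per acre: 2.94118 × 43.56 = 128.1176 kg.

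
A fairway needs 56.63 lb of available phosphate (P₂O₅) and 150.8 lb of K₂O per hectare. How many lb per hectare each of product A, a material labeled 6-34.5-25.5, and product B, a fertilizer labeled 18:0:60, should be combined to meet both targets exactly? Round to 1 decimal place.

164.1 lb product A, 181.6 lb product B

Let a = lb of product A, b = lb of product B (per hectare).
P₂O₅: 0.345·a + 0·b = 56.63
K₂O: 0.255·a + 0.6·b = 150.8
From row1: a = (56.63 − 0·b) / 0.345.
Into row2: 0.255·(56.63 − 0·b)/0.345 + 0.6·b = 150.8 → b = 181.572, a = 164.145.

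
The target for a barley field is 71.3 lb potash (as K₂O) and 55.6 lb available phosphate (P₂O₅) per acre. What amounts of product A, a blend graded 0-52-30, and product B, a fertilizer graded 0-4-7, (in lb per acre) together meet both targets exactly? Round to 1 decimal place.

Per-acre balance (a = product A, b = product B):
K₂O: 0.3·a + 0.07·b = 71.3
P₂O₅: 0.52·a + 0.04·b = 55.6
Solving simultaneously: a = 42.623, b = 835.902.

42.6 lb product A, 835.9 lb product B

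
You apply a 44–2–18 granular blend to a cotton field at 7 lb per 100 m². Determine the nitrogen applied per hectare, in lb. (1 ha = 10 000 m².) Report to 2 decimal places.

308.00 lb N per hectare

nitrogen per 100 m² = 7 × 44% = 3.08 lb.
Convert to per hectare: 3.08 × 100 = 308 lb.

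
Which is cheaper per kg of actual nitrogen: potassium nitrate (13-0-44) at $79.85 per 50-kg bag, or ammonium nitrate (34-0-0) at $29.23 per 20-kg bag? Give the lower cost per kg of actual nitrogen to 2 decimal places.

$4.30 per kg N (ammonium nitrate)

potassium nitrate: N per bag = 50 × 13% = 6.5 kg; cost = 79.85 / 6.5 = $12.2846/kg N.
ammonium nitrate: N per bag = 20 × 34% = 6.8 kg; cost = 29.23 / 6.8 = $4.2985/kg N.
ammonium nitrate is cheaper.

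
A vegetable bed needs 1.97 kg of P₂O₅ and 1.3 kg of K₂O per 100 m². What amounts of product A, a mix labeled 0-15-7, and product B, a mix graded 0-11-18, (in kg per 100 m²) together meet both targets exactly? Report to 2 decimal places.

10.96 kg product A, 2.96 kg product B

With a, b = kg per 100 m² of product A and product B:
P₂O₅: 0.15·a + 0.11·b = 1.97
K₂O: 0.07·a + 0.18·b = 1.3
Eliminate a: (row1) − 0.15/0.07·(row2) → -0.275714·b = -0.815714, so b = 2.95855.
Back-substitute: a = (1.97 − 0.11·2.95855) / 0.15 = 10.9637.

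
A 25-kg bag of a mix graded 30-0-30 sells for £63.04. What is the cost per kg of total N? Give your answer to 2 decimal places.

N in bag = 25 × 30% = 7.5 kg.
Cost per kg N = £63.04 / 7.5 = £8.4053.

£8.41 per kg N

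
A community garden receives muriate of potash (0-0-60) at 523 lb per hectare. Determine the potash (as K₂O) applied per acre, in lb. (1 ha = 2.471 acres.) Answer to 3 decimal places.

126.993 lb K₂O per acre

K₂O per hectare = 523 × 60% = 313.8 lb.
Convert to per acre: 313.8 × 0.404694 = 126.9931 lb.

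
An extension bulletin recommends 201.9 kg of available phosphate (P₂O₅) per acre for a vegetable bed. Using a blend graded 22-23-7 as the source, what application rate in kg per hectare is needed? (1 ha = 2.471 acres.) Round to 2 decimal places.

Product per acre = 201.9 / 23% = 877.826 kg.
Convert to per hectare: 877.826 × 2.471 = 2169.108 kg.

2169.11 kg of product per hectare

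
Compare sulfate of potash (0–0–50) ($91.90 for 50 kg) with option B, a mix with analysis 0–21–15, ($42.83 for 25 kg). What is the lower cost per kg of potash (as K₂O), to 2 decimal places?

sulfate of potash: K₂O per bag = 50 × 50% = 25 kg; cost = 91.90 / 25 = $3.6760/kg K₂O.
option B: K₂O per bag = 25 × 15% = 3.75 kg; cost = 42.83 / 3.75 = $11.4213/kg K₂O.
sulfate of potash is cheaper.

$3.68 per kg K₂O (sulfate of potash)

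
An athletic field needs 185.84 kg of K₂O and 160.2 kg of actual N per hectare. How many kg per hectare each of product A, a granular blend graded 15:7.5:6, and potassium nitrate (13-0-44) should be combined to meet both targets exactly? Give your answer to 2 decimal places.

Per-hectare balance (a = product A, b = potassium nitrate):
K₂O: 0.06·a + 0.44·b = 185.84
N: 0.15·a + 0.13·b = 160.2
From row1: a = (185.84 − 0.44·b) / 0.06.
Into row2: 0.15·(185.84 − 0.44·b)/0.06 + 0.13·b = 160.2 → b = 313.814, a = 796.027.

796.03 kg product A, 313.81 kg potassium nitrate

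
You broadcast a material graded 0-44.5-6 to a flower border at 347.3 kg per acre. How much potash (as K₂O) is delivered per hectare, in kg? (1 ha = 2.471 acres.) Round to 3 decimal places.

K₂O per acre = 347.3 × 6% = 20.838 kg.
Convert to per hectare: 20.838 × 2.471 = 51.4907 kg.

51.491 kg K₂O per hectare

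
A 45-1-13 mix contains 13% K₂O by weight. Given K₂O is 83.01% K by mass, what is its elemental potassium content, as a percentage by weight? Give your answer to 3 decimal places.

10.791% K

%K = 13 × 0.8301 = 10.7913%.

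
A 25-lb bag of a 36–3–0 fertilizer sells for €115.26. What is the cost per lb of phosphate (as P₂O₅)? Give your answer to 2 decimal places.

€153.68 per lb P₂O₅

P₂O₅ in bag = 25 × 3% = 0.75 lb.
Cost per lb P₂O₅ = €115.26 / 0.75 = €153.6800.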